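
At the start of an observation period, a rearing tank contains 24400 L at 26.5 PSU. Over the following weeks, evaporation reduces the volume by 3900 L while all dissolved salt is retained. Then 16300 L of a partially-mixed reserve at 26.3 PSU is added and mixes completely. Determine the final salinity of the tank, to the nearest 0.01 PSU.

After evaporation: salt = 24,400×26.5 = 646,600; volume = 24,400 − 3,900 = 20,500 L
After mixing: salt = 646,600 + 16,300×26.3 = 1,075,290; volume = 20,500 + 16,300 = 36,800 L
S = 1,075,290 / 36,800 = 29.2198 PSU

29.22 PSU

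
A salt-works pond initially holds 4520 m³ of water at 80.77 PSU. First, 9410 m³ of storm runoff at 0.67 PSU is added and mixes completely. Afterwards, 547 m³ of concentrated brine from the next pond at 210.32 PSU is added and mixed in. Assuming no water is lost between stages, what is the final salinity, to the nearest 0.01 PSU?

33.60 PSU

Mass of salt is conserved:
Initial salt = 4,520×80.77 = 365,080.4
After stage 1: salt = 365,080.4 + 9,410×0.67 = 371,385.1; volume = 13,930 m³; S = 26.661 PSU
After stage 2: salt = 371,385.1 + 547×210.32 = 486,430.14; volume = 14,477 m³
S = 486,430.14 / 14,477 = 33.6002 PSU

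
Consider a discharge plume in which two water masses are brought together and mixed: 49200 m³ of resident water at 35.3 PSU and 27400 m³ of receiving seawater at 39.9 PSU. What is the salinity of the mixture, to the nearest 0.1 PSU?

Salt balance:
salt = 49,200×35.3 + 27,400×39.9 = 1,736,760 + 1,093,260 = 2,830,020
volume = 49,200 + 27,400 = 76,600 m³
S = 2,830,020 / 76,600 = 36.945 PSU

36.9 PSU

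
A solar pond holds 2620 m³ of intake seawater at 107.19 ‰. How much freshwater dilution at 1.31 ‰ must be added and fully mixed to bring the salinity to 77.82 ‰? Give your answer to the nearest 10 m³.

1010 m³

Salt balance: 2,620×107.19 + V×1.31 = (2,620+V)×77.82
280,837.8 + 1.31V = 203,888.4 + 77.82V
76,949.4 = 76.51V
V = 1,005.74 m³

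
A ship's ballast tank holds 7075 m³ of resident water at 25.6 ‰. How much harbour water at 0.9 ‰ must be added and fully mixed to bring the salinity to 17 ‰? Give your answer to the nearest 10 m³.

Salt balance: 7,075×25.6 + V×0.9 = (7,075+V)×17
181,120 + 0.9V = 120,275 + 17V
60,845 = 16.1V
V = 3,779.19 m³

3780 m³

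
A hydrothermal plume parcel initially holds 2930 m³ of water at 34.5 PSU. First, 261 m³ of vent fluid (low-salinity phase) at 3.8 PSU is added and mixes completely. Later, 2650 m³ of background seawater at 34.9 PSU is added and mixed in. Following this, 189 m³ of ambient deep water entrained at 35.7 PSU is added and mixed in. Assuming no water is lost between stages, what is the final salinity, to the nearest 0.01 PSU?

33.38 PSU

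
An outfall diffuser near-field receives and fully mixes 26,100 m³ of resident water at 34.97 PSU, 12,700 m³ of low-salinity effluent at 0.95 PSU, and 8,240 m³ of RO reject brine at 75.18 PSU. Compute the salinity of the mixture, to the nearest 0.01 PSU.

32.83 PSU

By conservation of dissolved salt,
salt = 26,100×34.97 + 12,700×0.95 + 8,240×75.18 = 912,717 + 12,065 + 619,483.2 = 1,544,265.2
volume = 26,100 + 12,700 + 8,240 = 47,040 m³
S = 1,544,265.2 / 47,040 = 32.8288 PSU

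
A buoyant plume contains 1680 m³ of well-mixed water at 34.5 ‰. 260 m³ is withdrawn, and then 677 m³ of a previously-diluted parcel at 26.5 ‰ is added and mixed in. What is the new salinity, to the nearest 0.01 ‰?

31.92 ‰

Remaining after removal: 1,420 m³ at 34.5 ‰ (salt = 48,990)
After addition: salt = 48,990 + 677×26.5 = 66,930.5; volume = 2,097 m³
S = 66,930.5 / 2,097 = 31.9173 ‰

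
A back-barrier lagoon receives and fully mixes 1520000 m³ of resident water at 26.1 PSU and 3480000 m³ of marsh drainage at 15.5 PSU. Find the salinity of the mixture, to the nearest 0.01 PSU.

18.72 PSU

Mass of salt is conserved:
salt = 1,520,000×26.1 + 3,480,000×15.5 = 39,672,000 + 53,940,000 = 93,612,000
volume = 1,520,000 + 3,480,000 = 5,000,000 m³
S = 93,612,000 / 5,000,000 = 18.7224 PSU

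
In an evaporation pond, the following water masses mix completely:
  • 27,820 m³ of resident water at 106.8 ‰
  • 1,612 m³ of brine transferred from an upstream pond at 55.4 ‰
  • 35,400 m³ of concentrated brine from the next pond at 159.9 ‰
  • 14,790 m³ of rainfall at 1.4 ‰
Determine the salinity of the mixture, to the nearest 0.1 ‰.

Mass of salt is conserved:
salt = 27,820×106.8 + 1,612×55.4 + 35,400×159.9 + 14,790×1.4 = 2,971,176 + 89,304.8 + 5,660,460 + 20,706 = 8,741,646.8
volume = 27,820 + 1,612 + 35,400 + 14,790 = 79,622 m³
S = 8,741,646.8 / 79,622 = 109.789 ‰

109.8 ‰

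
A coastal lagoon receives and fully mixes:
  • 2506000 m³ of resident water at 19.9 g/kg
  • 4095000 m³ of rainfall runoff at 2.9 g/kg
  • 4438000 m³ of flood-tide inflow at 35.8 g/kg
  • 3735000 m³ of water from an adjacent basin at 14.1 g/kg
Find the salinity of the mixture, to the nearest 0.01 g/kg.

By conservation of dissolved salt,
salt = 2,506,000×19.9 + 4,095,000×2.9 + 4,438,000×35.8 + 3,735,000×14.1 = 49,869,400 + 11,875,500 + 158,880,400 + 52,663,500 = 273,288,800
volume = 2,506,000 + 4,095,000 + 4,438,000 + 3,735,000 = 14,774,000 m³
S = 273,288,800 / 14,774,000 = 18.498 g/kg

18.50 g/kg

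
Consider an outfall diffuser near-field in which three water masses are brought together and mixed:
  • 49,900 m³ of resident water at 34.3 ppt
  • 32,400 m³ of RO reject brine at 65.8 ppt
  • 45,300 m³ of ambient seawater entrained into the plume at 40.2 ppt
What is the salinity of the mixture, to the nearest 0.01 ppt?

Mass of salt is conserved:
salt = 49,900×34.3 + 32,400×65.8 + 45,300×40.2 = 1,711,570 + 2,131,920 + 1,821,060 = 5,664,550
volume = 49,900 + 32,400 + 45,300 = 127,600 m³
S = 5,664,550 / 127,600 = 44.393 ppt

44.39 ppt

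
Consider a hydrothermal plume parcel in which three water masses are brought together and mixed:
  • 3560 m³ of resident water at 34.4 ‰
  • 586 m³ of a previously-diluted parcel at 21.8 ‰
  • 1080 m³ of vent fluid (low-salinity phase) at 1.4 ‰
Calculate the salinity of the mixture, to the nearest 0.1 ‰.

26.2 ‰

Conserving salt mass:
salt = 3,560×34.4 + 586×21.8 + 1,080×1.4 = 122,464 + 12,774.8 + 1,512 = 136,750.8
volume = 3,560 + 586 + 1,080 = 5,226 m³
S = 136,750.8 / 5,226 = 26.167 ‰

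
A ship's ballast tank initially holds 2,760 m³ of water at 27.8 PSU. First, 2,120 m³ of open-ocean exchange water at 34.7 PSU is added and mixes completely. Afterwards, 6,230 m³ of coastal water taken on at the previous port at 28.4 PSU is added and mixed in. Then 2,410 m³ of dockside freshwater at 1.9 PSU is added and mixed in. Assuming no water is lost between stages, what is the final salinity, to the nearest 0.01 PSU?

24.54 PSU

Salt balance:
Initial salt = 2,760×27.8 = 76,728
After stage 1: salt = 76,728 + 2,120×34.7 = 150,292; volume = 4,880 m³; S = 30.798 PSU
After stage 2: salt = 150,292 + 6,230×28.4 = 327,224; volume = 11,110 m³; S = 29.453 PSU
After stage 3: salt = 327,224 + 2,410×1.9 = 331,803; volume = 13,520 m³
S = 331,803 / 13,520 = 24.5416 PSU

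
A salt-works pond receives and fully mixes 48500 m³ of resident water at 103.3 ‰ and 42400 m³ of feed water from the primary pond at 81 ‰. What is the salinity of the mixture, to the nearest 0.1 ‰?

92.9 ‰

Total salt / total volume:
salt = 48,500×103.3 + 42,400×81 = 5,010,050 + 3,434,400 = 8,444,450
volume = 48,500 + 42,400 = 90,900 m³
S = 8,444,450 / 90,900 = 92.898 ‰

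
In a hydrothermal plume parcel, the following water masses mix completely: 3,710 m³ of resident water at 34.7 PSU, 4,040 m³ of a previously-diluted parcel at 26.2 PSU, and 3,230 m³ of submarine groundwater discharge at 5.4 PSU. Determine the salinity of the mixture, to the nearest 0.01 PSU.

22.95 PSU

Mass of salt is conserved:
salt = 3,710×34.7 + 4,040×26.2 + 3,230×5.4 = 128,737 + 105,848 + 17,442 = 252,027
volume = 3,710 + 4,040 + 3,230 = 10,980 m³
S = 252,027 / 10,980 = 22.9533 PSU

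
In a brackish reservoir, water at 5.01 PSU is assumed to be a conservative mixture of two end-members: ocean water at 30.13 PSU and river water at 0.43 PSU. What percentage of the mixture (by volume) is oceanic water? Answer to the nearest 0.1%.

Let g be the oceanic fraction. Salt balance per unit volume:
g×30.13 + (1−g)×0.43 = 5.01
g = (5.01 − 0.43) / (30.13 − 0.43) = 4.58/29.7 = 0.1542

15.4%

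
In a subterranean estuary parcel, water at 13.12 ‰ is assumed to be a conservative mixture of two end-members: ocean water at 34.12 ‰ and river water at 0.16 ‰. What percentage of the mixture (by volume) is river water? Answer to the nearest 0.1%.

61.8%

Let f be the freshwater fraction. Salt balance per unit volume:
f×0.16 + (1−f)×34.12 = 13.12
f = (34.12 − 13.12) / (34.12 − 0.16) = 21/33.96 = 0.6184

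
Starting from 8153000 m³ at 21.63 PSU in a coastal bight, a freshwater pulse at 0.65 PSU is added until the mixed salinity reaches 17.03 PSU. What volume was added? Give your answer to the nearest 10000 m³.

2290000 m³

Salt balance: 8,153,000×21.63 + V×0.65 = (8,153,000+V)×17.03
176,349,390 + 0.65V = 138,845,590 + 17.03V
37,503,800 = 16.38V
V = 2,289,609.28 m³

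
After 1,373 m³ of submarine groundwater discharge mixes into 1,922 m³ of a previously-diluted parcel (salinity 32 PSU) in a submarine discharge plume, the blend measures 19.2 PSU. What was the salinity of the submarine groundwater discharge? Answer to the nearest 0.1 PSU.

1.3 PSU

Salt balance: 1,922×32 + 1,373×S = 3,295×19.2
61,504 + 1,373·S = 63,264
S = (63,264 − 61,504) / 1,373 = 1.2819 PSU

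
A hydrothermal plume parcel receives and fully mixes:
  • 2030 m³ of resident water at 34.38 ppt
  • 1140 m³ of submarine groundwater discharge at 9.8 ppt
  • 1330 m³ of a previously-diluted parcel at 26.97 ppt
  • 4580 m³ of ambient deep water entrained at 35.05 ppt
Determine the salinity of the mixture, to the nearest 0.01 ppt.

Weighted by volume,
salt = 2,030×34.38 + 1,140×9.8 + 1,330×26.97 + 4,580×35.05 = 69,791.4 + 11,172 + 35,870.1 + 160,529 = 277,362.5
volume = 2,030 + 1,140 + 1,330 + 4,580 = 9,080 m³
S = 277,362.5 / 9,080 = 30.5465 ppt

30.55 ppt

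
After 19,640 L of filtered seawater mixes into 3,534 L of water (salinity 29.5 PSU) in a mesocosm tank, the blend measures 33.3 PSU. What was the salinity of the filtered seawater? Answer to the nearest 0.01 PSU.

33.98 PSU

Salt balance: 3,534×29.5 + 19,640×S = 23,174×33.3
104,253 + 19,640·S = 771,694.2
S = (771,694.2 − 104,253) / 19,640 = 33.9838 PSU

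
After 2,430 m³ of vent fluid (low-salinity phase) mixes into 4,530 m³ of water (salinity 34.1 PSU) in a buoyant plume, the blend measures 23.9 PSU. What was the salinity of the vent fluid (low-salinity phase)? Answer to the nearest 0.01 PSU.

Salt balance: 4,530×34.1 + 2,430×S = 6,960×23.9
154,473 + 2,430·S = 166,344
S = (166,344 − 154,473) / 2,430 = 4.8852 PSU

4.89 PSU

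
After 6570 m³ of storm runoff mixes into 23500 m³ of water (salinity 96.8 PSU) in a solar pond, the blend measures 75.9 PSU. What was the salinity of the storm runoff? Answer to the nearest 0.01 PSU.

1.14 PSU

Salt balance: 23,500×96.8 + 6,570×S = 30,070×75.9
2,274,800 + 6,570·S = 2,282,313
S = (2,282,313 − 2,274,800) / 6,570 = 1.1435 PSU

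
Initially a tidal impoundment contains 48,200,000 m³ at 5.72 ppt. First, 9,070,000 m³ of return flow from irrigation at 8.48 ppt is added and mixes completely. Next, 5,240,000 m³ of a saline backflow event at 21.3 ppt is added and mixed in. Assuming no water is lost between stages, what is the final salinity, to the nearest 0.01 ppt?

Salt balance:
Initial salt = 48,200,000×5.72 = 275,704,000
After stage 1: salt = 275,704,000 + 9,070,000×8.48 = 352,617,600; volume = 57,270,000 m³; S = 6.157 ppt
After stage 2: salt = 352,617,600 + 5,240,000×21.3 = 464,229,600; volume = 62,510,000 m³
S = 464,229,600 / 62,510,000 = 7.4265 ppt

7.43 ppt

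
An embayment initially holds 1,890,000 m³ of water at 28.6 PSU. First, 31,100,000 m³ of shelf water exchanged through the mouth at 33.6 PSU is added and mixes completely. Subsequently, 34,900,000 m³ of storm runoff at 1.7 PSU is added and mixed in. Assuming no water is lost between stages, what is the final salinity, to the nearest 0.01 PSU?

Mass of salt is conserved:
Initial salt = 1,890,000×28.6 = 54,054,000
After stage 1: salt = 54,054,000 + 31,100,000×33.6 = 1,099,014,000; volume = 32,990,000 m³; S = 33.314 PSU
After stage 2: salt = 1,099,014,000 + 34,900,000×1.7 = 1,158,344,000; volume = 67,890,000 m³
S = 1,158,344,000 / 67,890,000 = 17.0621 PSU

17.06 PSU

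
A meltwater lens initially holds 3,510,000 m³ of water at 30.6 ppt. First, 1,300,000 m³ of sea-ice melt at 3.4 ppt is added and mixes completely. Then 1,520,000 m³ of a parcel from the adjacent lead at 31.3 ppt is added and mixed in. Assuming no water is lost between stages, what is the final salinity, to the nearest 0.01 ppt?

25.18 ppt

Weighted by volume,
Initial salt = 3,510,000×30.6 = 107,406,000
After stage 1: salt = 107,406,000 + 1,300,000×3.4 = 111,826,000; volume = 4,810,000 m³; S = 23.249 ppt
After stage 2: salt = 111,826,000 + 1,520,000×31.3 = 159,402,000; volume = 6,330,000 m³
S = 159,402,000 / 6,330,000 = 25.182 ppt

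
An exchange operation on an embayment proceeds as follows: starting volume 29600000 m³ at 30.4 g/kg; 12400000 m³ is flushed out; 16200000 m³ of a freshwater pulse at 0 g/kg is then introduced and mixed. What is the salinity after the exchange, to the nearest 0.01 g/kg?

Remaining after removal: 17,200,000 m³ at 30.4 g/kg (salt = 522,880,000)
After addition: salt = 522,880,000 + 16,200,000×0 = 522,880,000; volume = 33,400,000 m³
S = 522,880,000 / 33,400,000 = 15.6551 g/kg

15.66 g/kg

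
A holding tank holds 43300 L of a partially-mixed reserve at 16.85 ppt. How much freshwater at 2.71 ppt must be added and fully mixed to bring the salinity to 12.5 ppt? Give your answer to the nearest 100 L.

19200 L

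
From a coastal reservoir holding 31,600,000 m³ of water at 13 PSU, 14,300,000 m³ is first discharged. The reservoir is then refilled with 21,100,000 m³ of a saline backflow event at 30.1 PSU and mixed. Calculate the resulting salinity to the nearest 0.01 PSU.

22.40 PSU

Remaining after removal: 17,300,000 m³ at 13 PSU (salt = 224,900,000)
After addition: salt = 224,900,000 + 21,100,000×30.1 = 860,010,000; volume = 38,400,000 m³
S = 860,010,000 / 38,400,000 = 22.3961 PSU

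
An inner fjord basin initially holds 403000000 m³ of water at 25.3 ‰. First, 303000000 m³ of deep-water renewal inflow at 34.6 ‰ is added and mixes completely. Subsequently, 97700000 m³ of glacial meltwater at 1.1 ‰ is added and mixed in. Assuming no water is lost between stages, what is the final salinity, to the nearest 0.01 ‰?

25.86 ‰

Salt balance:
Initial salt = 403,000,000×25.3 = 10,195,900,000
After stage 1: salt = 10,195,900,000 + 303,000,000×34.6 = 20,679,700,000; volume = 706,000,000 m³; S = 29.291 ‰
After stage 2: salt = 20,679,700,000 + 97,700,000×1.1 = 20,787,170,000; volume = 803,700,000 m³
S = 20,787,170,000 / 803,700,000 = 25.8643 ‰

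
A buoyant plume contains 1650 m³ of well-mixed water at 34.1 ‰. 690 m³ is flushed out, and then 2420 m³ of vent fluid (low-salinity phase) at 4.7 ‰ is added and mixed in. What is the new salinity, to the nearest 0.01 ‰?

Remaining after removal: 960 m³ at 34.1 ‰ (salt = 32,736)
After addition: salt = 32,736 + 2,420×4.7 = 44,110; volume = 3,380 m³
S = 44,110 / 3,380 = 13.0503 ‰

13.05 ‰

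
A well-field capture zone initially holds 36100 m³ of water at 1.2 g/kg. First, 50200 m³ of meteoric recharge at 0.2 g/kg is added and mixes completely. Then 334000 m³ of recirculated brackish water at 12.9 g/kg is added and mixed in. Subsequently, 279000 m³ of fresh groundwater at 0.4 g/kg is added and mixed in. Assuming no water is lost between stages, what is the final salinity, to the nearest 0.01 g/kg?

Total salt / total volume:
Initial salt = 36,100×1.2 = 43,320
After stage 1: salt = 43,320 + 50,200×0.2 = 53,360; volume = 86,300 m³; S = 0.618 g/kg
After stage 2: salt = 53,360 + 334,000×12.9 = 4,361,960; volume = 420,300 m³; S = 10.378 g/kg
After stage 3: salt = 4,361,960 + 279,000×0.4 = 4,473,560; volume = 699,300 m³
S = 4,473,560 / 699,300 = 6.3972 g/kg

6.40 g/kg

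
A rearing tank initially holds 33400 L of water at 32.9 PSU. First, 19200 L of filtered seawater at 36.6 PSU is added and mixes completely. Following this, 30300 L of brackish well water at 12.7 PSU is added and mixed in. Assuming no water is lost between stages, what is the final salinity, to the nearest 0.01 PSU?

Total salt / total volume:
Initial salt = 33,400×32.9 = 1,098,860
After stage 1: salt = 1,098,860 + 19,200×36.6 = 1,801,580; volume = 52,600 L; S = 34.251 PSU
After stage 2: salt = 1,801,580 + 30,300×12.7 = 2,186,390; volume = 82,900 L
S = 2,186,390 / 82,900 = 26.3738 PSU

26.37 PSU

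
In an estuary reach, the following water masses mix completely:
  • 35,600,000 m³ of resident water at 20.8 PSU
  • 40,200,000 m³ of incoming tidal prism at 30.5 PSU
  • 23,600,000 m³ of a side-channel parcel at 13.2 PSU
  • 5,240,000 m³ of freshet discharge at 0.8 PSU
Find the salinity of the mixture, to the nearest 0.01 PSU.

Salt balance:
salt = 35,600,000×20.8 + 40,200,000×30.5 + 23,600,000×13.2 + 5,240,000×0.8 = 740,480,000 + 1,226,100,000 + 311,520,000 + 4,192,000 = 2,282,292,000
volume = 35,600,000 + 40,200,000 + 23,600,000 + 5,240,000 = 104,640,000 m³
S = 2,282,292,000 / 104,640,000 = 21.8109 PSU

21.81 PSU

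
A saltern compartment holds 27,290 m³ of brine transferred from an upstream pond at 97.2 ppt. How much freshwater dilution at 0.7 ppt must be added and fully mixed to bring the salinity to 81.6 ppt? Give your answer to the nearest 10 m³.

5260 m³

Salt balance: 27,290×97.2 + V×0.7 = (27,290+V)×81.6
2,652,588 + 0.7V = 2,226,864 + 81.6V
425,724 = 80.9V
V = 5,262.35 m³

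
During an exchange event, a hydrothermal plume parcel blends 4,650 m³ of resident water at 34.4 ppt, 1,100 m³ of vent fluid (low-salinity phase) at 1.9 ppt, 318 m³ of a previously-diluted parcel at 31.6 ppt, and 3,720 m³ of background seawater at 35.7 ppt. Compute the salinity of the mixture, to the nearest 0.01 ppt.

31.15 ppt

By conservation of dissolved salt,
salt = 4,650×34.4 + 1,100×1.9 + 318×31.6 + 3,720×35.7 = 159,960 + 2,090 + 10,048.8 + 132,804 = 304,902.8
volume = 4,650 + 1,100 + 318 + 3,720 = 9,788 m³
S = 304,902.8 / 9,788 = 31.1507 ppt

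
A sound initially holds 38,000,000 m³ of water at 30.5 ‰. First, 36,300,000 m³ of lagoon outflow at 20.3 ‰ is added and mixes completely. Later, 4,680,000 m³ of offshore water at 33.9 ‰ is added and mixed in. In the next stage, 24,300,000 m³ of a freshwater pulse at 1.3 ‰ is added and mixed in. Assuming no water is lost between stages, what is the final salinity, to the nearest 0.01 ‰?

20.20 ‰

Mass of salt is conserved:
Initial salt = 38,000,000×30.5 = 1,159,000,000
After stage 1: salt = 1,159,000,000 + 36,300,000×20.3 = 1,895,890,000; volume = 74,300,000 m³; S = 25.517 ‰
After stage 2: salt = 1,895,890,000 + 4,680,000×33.9 = 2,054,542,000; volume = 78,980,000 m³; S = 26.013 ‰
After stage 3: salt = 2,054,542,000 + 24,300,000×1.3 = 2,086,132,000; volume = 103,280,000 m³
S = 2,086,132,000 / 103,280,000 = 20.1988 ‰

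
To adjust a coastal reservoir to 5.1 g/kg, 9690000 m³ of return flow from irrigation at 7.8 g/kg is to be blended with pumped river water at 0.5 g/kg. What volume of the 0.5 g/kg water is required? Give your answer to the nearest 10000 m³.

Salt balance: 9,690,000×7.8 + V×0.5 = (9,690,000+V)×5.1
75,582,000 + 0.5V = 49,419,000 + 5.1V
26,163,000 = 4.6V
V = 5,687,608.7 m³

5690000 m³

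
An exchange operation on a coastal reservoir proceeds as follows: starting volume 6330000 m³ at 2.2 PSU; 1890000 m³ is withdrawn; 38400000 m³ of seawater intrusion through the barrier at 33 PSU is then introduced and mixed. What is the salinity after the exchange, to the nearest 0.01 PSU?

29.81 PSU

Remaining after removal: 4,440,000 m³ at 2.2 PSU (salt = 9,768,000)
After addition: salt = 9,768,000 + 38,400,000×33 = 1,276,968,000; volume = 42,840,000 m³
S = 1,276,968,000 / 42,840,000 = 29.8078 PSU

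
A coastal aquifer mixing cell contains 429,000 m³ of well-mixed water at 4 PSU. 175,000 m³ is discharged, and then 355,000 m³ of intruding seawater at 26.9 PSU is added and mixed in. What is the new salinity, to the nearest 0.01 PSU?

17.35 PSU

Remaining after removal: 254,000 m³ at 4 PSU (salt = 1,016,000)
After addition: salt = 1,016,000 + 355,000×26.9 = 10,565,500; volume = 609,000 m³
S = 10,565,500 / 609,000 = 17.3489 PSU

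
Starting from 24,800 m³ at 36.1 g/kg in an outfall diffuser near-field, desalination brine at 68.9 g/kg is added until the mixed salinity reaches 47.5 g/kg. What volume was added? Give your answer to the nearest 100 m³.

13200 m³

Salt balance: 24,800×36.1 + V×68.9 = (24,800+V)×47.5
895,280 + 68.9V = 1,178,000 + 47.5V
282,720 = 21.4V
V = 13,211.21 m³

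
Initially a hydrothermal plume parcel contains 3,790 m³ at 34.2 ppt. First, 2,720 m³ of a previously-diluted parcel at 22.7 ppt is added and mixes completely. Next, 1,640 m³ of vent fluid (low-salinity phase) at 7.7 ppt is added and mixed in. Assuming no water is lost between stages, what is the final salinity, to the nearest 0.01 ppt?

25.03 ppt

Total salt / total volume:
Initial salt = 3,790×34.2 = 129,618
After stage 1: salt = 129,618 + 2,720×22.7 = 191,362; volume = 6,510 m³; S = 29.395 ppt
After stage 2: salt = 191,362 + 1,640×7.7 = 203,990; volume = 8,150 m³
S = 203,990 / 8,150 = 25.0294 ppt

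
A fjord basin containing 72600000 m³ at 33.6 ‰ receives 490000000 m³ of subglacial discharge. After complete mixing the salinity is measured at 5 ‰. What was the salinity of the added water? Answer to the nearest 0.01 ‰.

Salt balance: 72,600,000×33.6 + 490,000,000×S = 562,600,000×5
2,439,360,000 + 490,000,000·S = 2,813,000,000
S = (2,813,000,000 − 2,439,360,000) / 490,000,000 = 0.7625 ‰

0.76 ‰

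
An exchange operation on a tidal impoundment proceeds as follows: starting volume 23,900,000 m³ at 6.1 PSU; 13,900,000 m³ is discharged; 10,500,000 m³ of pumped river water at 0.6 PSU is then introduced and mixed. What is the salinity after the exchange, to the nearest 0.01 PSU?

3.28 PSU

Remaining after removal: 10,000,000 m³ at 6.1 PSU (salt = 61,000,000)
After addition: salt = 61,000,000 + 10,500,000×0.6 = 67,300,000; volume = 20,500,000 m³
S = 67,300,000 / 20,500,000 = 3.2829 PSU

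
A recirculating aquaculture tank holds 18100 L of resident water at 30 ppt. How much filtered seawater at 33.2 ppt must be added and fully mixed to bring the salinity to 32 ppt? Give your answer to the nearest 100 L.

30200 L

Salt balance: 18,100×30 + V×33.2 = (18,100+V)×32
543,000 + 33.2V = 579,200 + 32V
36,200 = 1.2V
V = 30,166.67 L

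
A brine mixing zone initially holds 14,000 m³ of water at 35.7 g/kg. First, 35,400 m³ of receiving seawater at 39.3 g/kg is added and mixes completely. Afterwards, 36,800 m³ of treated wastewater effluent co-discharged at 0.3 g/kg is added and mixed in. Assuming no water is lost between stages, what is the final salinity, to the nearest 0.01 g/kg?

22.07 g/kg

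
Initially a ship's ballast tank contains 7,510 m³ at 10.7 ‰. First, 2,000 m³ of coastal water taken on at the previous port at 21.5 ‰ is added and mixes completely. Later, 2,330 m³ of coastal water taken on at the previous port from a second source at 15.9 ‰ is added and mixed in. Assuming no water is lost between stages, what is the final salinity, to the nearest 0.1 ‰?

13.5 ‰

By conservation of dissolved salt,
Initial salt = 7,510×10.7 = 80,357
After stage 1: salt = 80,357 + 2,000×21.5 = 123,357; volume = 9,510 m³; S = 12.971 ‰
After stage 2: salt = 123,357 + 2,330×15.9 = 160,404; volume = 11,840 m³
S = 160,404 / 11,840 = 13.5476 ‰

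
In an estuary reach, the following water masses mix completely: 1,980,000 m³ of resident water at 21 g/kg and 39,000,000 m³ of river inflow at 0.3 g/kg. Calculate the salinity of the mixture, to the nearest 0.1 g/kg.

Conserving salt mass:
salt = 1,980,000×21 + 39,000,000×0.3 = 41,580,000 + 11,700,000 = 53,280,000
volume = 1,980,000 + 39,000,000 = 40,980,000 m³
S = 53,280,000 / 40,980,000 = 1.3 g/kg

1.3 g/kg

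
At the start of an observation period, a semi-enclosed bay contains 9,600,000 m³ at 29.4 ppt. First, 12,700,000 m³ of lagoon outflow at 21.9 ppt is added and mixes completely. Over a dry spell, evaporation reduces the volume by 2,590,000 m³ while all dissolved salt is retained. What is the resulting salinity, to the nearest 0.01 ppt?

After mixing: salt = 9,600,000×29.4 + 12,700,000×21.9 = 560,370,000; volume = 22,300,000 m³
After evaporation: salt unchanged = 560,370,000; volume = 22,300,000 − 2,590,000 = 19,710,000 m³
S = 560,370,000 / 19,710,000 = 28.4307 ppt

28.43 ppt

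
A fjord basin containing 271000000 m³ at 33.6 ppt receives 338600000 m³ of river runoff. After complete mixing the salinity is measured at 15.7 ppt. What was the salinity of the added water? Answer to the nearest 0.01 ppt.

Salt balance: 271,000,000×33.6 + 338,600,000×S = 609,600,000×15.7
9,105,600,000 + 338,600,000·S = 9,570,720,000
S = (9,570,720,000 − 9,105,600,000) / 338,600,000 = 1.3737 ppt

1.37 ppt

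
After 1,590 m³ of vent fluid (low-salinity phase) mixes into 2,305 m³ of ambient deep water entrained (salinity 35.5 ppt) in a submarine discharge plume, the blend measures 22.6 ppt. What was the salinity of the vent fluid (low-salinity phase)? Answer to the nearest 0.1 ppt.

Salt balance: 2,305×35.5 + 1,590×S = 3,895×22.6
81,827.5 + 1,590·S = 88,027
S = (88,027 − 81,827.5) / 1,590 = 3.8991 ppt

3.9 ppt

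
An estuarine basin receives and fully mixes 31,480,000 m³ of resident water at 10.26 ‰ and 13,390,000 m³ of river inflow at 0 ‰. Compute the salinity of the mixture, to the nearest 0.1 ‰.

7.2 ‰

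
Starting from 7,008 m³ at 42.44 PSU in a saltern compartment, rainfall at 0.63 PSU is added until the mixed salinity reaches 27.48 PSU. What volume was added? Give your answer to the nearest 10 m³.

Salt balance: 7,008×42.44 + V×0.63 = (7,008+V)×27.48
297,419.52 + 0.63V = 192,579.84 + 27.48V
104,839.68 = 26.85V
V = 3,904.64 m³

3900 m³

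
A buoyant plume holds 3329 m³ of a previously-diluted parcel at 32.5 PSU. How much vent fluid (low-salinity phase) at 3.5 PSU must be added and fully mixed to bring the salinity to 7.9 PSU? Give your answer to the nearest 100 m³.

Salt balance: 3,329×32.5 + V×3.5 = (3,329+V)×7.9
108,192.5 + 3.5V = 26,299.1 + 7.9V
81,893.4 = 4.4V
V = 18,612.14 m³

18600 m³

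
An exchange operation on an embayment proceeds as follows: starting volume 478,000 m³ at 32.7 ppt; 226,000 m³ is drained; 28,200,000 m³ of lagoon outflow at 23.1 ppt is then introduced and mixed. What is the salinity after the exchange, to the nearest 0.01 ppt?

23.19 ppt

Remaining after removal: 252,000 m³ at 32.7 ppt (salt = 8,240,400)
After addition: salt = 8,240,400 + 28,200,000×23.1 = 659,660,400; volume = 28,452,000 m³
S = 659,660,400 / 28,452,000 = 23.185 ppt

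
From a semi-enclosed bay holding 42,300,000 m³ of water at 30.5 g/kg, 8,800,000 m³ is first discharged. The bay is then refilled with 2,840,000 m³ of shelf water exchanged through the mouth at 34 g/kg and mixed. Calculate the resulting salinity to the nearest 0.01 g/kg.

Remaining after removal: 33,500,000 m³ at 30.5 g/kg (salt = 1,021,750,000)
After addition: salt = 1,021,750,000 + 2,840,000×34 = 1,118,310,000; volume = 36,340,000 m³
S = 1,118,310,000 / 36,340,000 = 30.7735 g/kg

30.77 g/kg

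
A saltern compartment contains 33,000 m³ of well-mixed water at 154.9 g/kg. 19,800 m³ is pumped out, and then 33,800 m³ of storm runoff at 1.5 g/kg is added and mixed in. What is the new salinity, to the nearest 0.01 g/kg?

Remaining after removal: 13,200 m³ at 154.9 g/kg (salt = 2,044,680)
After addition: salt = 2,044,680 + 33,800×1.5 = 2,095,380; volume = 47,000 m³
S = 2,095,380 / 47,000 = 44.5826 g/kg

44.58 g/kg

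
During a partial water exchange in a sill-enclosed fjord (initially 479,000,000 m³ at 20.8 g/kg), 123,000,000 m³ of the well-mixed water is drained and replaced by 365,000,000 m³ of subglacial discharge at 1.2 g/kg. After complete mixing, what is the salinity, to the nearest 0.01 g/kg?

10.88 g/kg

Remaining after removal: 356,000,000 m³ at 20.8 g/kg (salt = 7,404,800,000)
After addition: salt = 7,404,800,000 + 365,000,000×1.2 = 7,842,800,000; volume = 721,000,000 m³
S = 7,842,800,000 / 721,000,000 = 10.8777 g/kg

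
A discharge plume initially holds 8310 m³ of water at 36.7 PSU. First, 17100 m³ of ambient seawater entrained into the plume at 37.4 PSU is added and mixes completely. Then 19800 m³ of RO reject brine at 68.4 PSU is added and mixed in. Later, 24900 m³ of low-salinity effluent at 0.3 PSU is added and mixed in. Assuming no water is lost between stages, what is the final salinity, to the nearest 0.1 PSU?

Total salt / total volume:
Initial salt = 8,310×36.7 = 304,977
After stage 1: salt = 304,977 + 17,100×37.4 = 944,517; volume = 25,410 m³; S = 37.171 PSU
After stage 2: salt = 944,517 + 19,800×68.4 = 2,298,837; volume = 45,210 m³; S = 50.848 PSU
After stage 3: salt = 2,298,837 + 24,900×0.3 = 2,306,307; volume = 70,110 m³
S = 2,306,307 / 70,110 = 32.8955 PSU

32.9 PSU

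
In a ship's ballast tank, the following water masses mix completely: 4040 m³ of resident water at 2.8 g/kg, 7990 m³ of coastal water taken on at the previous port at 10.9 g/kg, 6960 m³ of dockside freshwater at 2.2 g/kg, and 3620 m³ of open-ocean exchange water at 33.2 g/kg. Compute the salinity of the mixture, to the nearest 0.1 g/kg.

Mass of salt is conserved:
salt = 4,040×2.8 + 7,990×10.9 + 6,960×2.2 + 3,620×33.2 = 11,312 + 87,091 + 15,312 + 120,184 = 233,899
volume = 4,040 + 7,990 + 6,960 + 3,620 = 22,610 m³
S = 233,899 / 22,610 = 10.345 g/kg

10.3 g/kg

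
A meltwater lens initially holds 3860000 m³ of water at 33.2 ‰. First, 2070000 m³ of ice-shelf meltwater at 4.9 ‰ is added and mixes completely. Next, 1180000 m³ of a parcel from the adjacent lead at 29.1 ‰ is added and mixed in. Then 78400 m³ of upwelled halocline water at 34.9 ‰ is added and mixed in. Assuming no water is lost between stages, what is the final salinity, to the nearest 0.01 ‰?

24.40 ‰

Conserving salt mass:
Initial salt = 3,860,000×33.2 = 128,152,000
After stage 1: salt = 128,152,000 + 2,070,000×4.9 = 138,295,000; volume = 5,930,000 m³; S = 23.321 ‰
After stage 2: salt = 138,295,000 + 1,180,000×29.1 = 172,633,000; volume = 7,110,000 m³; S = 24.28 ‰
After stage 3: salt = 172,633,000 + 78,400×34.9 = 175,369,160; volume = 7,188,400 m³
S = 175,369,160 / 7,188,400 = 24.3961 ‰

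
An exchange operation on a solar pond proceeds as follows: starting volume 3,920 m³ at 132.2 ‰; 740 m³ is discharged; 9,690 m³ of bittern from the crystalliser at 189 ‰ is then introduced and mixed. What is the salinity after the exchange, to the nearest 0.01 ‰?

174.97 ‰

Remaining after removal: 3,180 m³ at 132.2 ‰ (salt = 420,396)
After addition: salt = 420,396 + 9,690×189 = 2,251,806; volume = 12,870 m³
S = 2,251,806 / 12,870 = 174.9655 ‰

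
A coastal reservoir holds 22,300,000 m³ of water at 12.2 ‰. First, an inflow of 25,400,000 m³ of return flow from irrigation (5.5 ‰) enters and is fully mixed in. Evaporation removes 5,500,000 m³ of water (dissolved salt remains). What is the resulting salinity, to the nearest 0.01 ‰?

After mixing: salt = 22,300,000×12.2 + 25,400,000×5.5 = 411,760,000; volume = 47,700,000 m³
After evaporation: salt unchanged = 411,760,000; volume = 47,700,000 − 5,500,000 = 42,200,000 m³
S = 411,760,000 / 42,200,000 = 9.7573 ‰

9.76 ‰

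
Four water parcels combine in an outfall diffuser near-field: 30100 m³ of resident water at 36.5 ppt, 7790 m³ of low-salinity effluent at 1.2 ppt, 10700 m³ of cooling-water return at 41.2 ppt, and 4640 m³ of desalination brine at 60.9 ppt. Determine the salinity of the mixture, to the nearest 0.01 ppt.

34.41 ppt

Weighted by volume,
salt = 30,100×36.5 + 7,790×1.2 + 10,700×41.2 + 4,640×60.9 = 1,098,650 + 9,348 + 440,840 + 282,576 = 1,831,414
volume = 30,100 + 7,790 + 10,700 + 4,640 = 53,230 m³
S = 1,831,414 / 53,230 = 34.4057 ppt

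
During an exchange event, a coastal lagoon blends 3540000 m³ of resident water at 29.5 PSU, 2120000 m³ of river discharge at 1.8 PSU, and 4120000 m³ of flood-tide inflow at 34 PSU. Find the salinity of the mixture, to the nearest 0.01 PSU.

Mass of salt is conserved:
salt = 3,540,000×29.5 + 2,120,000×1.8 + 4,120,000×34 = 104,430,000 + 3,816,000 + 140,080,000 = 248,326,000
volume = 3,540,000 + 2,120,000 + 4,120,000 = 9,780,000 m³
S = 248,326,000 / 9,780,000 = 25.3912 PSU

25.39 PSU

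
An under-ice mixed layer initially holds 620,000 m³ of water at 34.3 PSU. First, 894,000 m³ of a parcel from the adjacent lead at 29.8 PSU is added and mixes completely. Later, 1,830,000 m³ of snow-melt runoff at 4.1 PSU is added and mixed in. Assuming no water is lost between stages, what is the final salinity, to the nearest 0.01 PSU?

16.57 PSU

Total salt / total volume:
Initial salt = 620,000×34.3 = 21,266,000
After stage 1: salt = 21,266,000 + 894,000×29.8 = 47,907,200; volume = 1,514,000 m³; S = 31.643 PSU
After stage 2: salt = 47,907,200 + 1,830,000×4.1 = 55,410,200; volume = 3,344,000 m³
S = 55,410,200 / 3,344,000 = 16.57 PSU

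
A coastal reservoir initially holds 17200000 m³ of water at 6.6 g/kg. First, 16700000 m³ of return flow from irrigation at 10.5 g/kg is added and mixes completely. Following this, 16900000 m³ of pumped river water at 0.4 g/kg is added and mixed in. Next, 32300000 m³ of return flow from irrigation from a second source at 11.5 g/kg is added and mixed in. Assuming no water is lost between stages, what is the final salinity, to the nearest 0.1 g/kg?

Mass of salt is conserved:
Initial salt = 17,200,000×6.6 = 113,520,000
After stage 1: salt = 113,520,000 + 16,700,000×10.5 = 288,870,000; volume = 33,900,000 m³; S = 8.521 g/kg
After stage 2: salt = 288,870,000 + 16,900,000×0.4 = 295,630,000; volume = 50,800,000 m³; S = 5.819 g/kg
After stage 3: salt = 295,630,000 + 32,300,000×11.5 = 667,080,000; volume = 83,100,000 m³
S = 667,080,000 / 83,100,000 = 8.0274 g/kg

8.0 g/kg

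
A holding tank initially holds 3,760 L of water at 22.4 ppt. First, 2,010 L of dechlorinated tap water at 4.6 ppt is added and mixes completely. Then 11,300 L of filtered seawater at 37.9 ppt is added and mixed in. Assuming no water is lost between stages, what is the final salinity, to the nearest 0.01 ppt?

30.56 ppt

Conserving salt mass:
Initial salt = 3,760×22.4 = 84,224
After stage 1: salt = 84,224 + 2,010×4.6 = 93,470; volume = 5,770 L; S = 16.199 ppt
After stage 2: salt = 93,470 + 11,300×37.9 = 521,740; volume = 17,070 L
S = 521,740 / 17,070 = 30.5647 ppt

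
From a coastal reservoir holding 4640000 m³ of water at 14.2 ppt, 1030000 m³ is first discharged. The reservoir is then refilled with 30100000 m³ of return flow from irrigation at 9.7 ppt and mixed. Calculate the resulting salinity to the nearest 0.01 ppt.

Remaining after removal: 3,610,000 m³ at 14.2 ppt (salt = 51,262,000)
After addition: salt = 51,262,000 + 30,100,000×9.7 = 343,232,000; volume = 33,710,000 m³
S = 343,232,000 / 33,710,000 = 10.1819 ppt

10.18 ppt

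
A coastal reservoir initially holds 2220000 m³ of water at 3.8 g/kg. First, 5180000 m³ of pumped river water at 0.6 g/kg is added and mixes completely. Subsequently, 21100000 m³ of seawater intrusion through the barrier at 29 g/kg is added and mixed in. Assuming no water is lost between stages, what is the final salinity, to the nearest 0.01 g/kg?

Salt balance:
Initial salt = 2,220,000×3.8 = 8,436,000
After stage 1: salt = 8,436,000 + 5,180,000×0.6 = 11,544,000; volume = 7,400,000 m³; S = 1.56 g/kg
After stage 2: salt = 11,544,000 + 21,100,000×29 = 623,444,000; volume = 28,500,000 m³
S = 623,444,000 / 28,500,000 = 21.8752 g/kg

21.88 g/kg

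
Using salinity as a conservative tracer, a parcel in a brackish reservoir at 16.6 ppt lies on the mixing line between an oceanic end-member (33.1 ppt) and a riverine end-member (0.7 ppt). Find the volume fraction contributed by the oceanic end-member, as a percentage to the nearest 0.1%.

49.1%

Let g be the oceanic fraction. Salt balance per unit volume:
g×33.1 + (1−g)×0.7 = 16.6
g = (16.6 − 0.7) / (33.1 − 0.7) = 15.9/32.4 = 0.4907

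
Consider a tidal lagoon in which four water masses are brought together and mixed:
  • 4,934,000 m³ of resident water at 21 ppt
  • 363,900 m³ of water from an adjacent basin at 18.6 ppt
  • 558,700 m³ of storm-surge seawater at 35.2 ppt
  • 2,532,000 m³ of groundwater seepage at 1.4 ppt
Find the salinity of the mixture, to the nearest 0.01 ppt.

15.93 ppt

Mass of salt is conserved:
salt = 4,934,000×21 + 363,900×18.6 + 558,700×35.2 + 2,532,000×1.4 = 103,614,000 + 6,768,540 + 19,666,240 + 3,544,800 = 133,593,580
volume = 4,934,000 + 363,900 + 558,700 + 2,532,000 = 8,388,600 m³
S = 133,593,580 / 8,388,600 = 15.9256 ppt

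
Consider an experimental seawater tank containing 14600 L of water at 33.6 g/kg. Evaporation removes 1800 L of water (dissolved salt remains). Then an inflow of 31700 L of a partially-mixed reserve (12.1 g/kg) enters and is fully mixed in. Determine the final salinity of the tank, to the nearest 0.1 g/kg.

After evaporation: salt = 14,600×33.6 = 490,560; volume = 14,600 − 1,800 = 12,800 L
After mixing: salt = 490,560 + 31,700×12.1 = 874,130; volume = 12,800 + 31,700 = 44,500 L
S = 874,130 / 44,500 = 19.6434 g/kg

19.6 g/kg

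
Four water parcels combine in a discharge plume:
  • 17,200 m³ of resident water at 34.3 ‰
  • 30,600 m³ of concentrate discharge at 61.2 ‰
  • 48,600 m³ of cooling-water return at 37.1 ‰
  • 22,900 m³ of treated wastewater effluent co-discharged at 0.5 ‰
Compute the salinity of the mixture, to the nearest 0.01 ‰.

Weighted by volume,
salt = 17,200×34.3 + 30,600×61.2 + 48,600×37.1 + 22,900×0.5 = 589,960 + 1,872,720 + 1,803,060 + 11,450 = 4,277,190
volume = 17,200 + 30,600 + 48,600 + 22,900 = 119,300 m³
S = 4,277,190 / 119,300 = 35.8524 ‰

35.85 ‰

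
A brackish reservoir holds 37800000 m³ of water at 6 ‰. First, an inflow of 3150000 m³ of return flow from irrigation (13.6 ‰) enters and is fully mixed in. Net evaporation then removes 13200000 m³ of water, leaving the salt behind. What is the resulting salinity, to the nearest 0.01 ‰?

After mixing: salt = 37,800,000×6 + 3,150,000×13.6 = 269,640,000; volume = 40,950,000 m³
After evaporation: salt unchanged = 269,640,000; volume = 40,950,000 − 13,200,000 = 27,750,000 m³
S = 269,640,000 / 27,750,000 = 9.7168 ‰

9.72 ‰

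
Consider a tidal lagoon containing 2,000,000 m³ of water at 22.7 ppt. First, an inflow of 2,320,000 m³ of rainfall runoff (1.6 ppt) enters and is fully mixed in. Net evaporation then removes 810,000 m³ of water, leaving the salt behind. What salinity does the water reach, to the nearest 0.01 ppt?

After mixing: salt = 2,000,000×22.7 + 2,320,000×1.6 = 49,112,000; volume = 4,320,000 m³
After evaporation: salt unchanged = 49,112,000; volume = 4,320,000 − 810,000 = 3,510,000 m³
S = 49,112,000 / 3,510,000 = 13.992 ppt

13.99 ppt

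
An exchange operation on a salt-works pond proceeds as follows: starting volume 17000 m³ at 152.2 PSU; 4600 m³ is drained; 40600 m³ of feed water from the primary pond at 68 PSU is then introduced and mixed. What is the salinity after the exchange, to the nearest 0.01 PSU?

87.70 PSU

Remaining after removal: 12,400 m³ at 152.2 PSU (salt = 1,887,280)
After addition: salt = 1,887,280 + 40,600×68 = 4,648,080; volume = 53,000 m³
S = 4,648,080 / 53,000 = 87.6996 PSU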